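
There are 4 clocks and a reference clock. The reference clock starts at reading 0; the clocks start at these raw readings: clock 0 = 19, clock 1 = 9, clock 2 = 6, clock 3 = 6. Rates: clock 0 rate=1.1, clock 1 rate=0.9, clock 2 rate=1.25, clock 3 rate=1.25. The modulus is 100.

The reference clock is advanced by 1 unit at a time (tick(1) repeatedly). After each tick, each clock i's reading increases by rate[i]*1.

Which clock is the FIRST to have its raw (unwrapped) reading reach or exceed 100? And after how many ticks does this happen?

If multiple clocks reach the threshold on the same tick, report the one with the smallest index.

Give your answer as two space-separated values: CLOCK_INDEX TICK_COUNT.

clock 0: start=19, rate=1.1, needs 100-19 = 81; ticks = ceil(81/1.1) = ceil(73.6364) = 74; reading at tick 74 = 19 + 1.1*74 = 100.4000
clock 1: start=9, rate=0.9, needs 100-9 = 91; ticks = ceil(91/0.9) = ceil(101.1111) = 102; reading at tick 102 = 9 + 0.9*102 = 100.8000
clock 2: start=6, rate=1.25, needs 100-6 = 94; ticks = ceil(94/1.25) = ceil(75.2000) = 76; reading at tick 76 = 6 + 1.25*76 = 101.0000
clock 3: start=6, rate=1.25, needs 100-6 = 94; ticks = ceil(94/1.25) = ceil(75.2000) = 76; reading at tick 76 = 6 + 1.25*76 = 101.0000
Minimum tick count = 74; winners = [0]; smallest index = 0

Answer: 0 74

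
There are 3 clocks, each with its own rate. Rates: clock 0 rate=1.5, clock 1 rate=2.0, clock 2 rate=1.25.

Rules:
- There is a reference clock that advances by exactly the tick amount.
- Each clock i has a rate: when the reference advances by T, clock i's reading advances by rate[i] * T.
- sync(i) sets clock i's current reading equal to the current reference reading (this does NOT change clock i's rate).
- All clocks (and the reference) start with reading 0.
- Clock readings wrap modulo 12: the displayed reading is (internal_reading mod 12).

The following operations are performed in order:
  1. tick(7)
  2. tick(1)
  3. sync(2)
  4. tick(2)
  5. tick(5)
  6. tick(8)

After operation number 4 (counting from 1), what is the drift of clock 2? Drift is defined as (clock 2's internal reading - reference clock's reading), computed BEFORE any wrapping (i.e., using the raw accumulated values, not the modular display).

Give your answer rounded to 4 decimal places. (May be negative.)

Answer: 0.5000

Derivation:
After op 1 tick(7): ref=7.0000 raw=[10.5000 14.0000 8.7500]
After op 2 tick(1): ref=8.0000 raw=[12.0000 16.0000 10.0000]
After op 3 sync(2): ref=8.0000 raw=[12.0000 16.0000 8.0000]
After op 4 tick(2): ref=10.0000 raw=[15.0000 20.0000 10.5000]
Drift of clock 2 after op 4: 10.5000 - 10.0000 = 0.5000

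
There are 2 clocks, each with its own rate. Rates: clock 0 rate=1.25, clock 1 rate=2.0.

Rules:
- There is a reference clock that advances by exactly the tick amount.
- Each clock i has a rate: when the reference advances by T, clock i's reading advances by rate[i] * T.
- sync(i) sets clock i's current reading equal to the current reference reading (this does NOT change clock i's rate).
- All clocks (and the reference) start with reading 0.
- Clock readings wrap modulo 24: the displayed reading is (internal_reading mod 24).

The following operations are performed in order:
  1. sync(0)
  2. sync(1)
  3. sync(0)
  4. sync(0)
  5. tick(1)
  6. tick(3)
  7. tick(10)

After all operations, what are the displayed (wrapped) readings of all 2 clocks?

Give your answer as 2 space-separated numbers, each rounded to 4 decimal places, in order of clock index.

Answer: 17.5000 4.0000

Derivation:
After op 1 sync(0): ref=0.0000 raw=[0.0000 0.0000]
After op 2 sync(1): ref=0.0000 raw=[0.0000 0.0000]
After op 3 sync(0): ref=0.0000 raw=[0.0000 0.0000]
After op 4 sync(0): ref=0.0000 raw=[0.0000 0.0000]
After op 5 tick(1): ref=1.0000 raw=[1.2500 2.0000]
After op 6 tick(3): ref=4.0000 raw=[5.0000 8.0000]
After op 7 tick(10): ref=14.0000 raw=[17.5000 28.0000]
Wrap final raw readings (mod 24): 17.5000 mod 24 = 17.5000; 28.0000 mod 24 = 4.0000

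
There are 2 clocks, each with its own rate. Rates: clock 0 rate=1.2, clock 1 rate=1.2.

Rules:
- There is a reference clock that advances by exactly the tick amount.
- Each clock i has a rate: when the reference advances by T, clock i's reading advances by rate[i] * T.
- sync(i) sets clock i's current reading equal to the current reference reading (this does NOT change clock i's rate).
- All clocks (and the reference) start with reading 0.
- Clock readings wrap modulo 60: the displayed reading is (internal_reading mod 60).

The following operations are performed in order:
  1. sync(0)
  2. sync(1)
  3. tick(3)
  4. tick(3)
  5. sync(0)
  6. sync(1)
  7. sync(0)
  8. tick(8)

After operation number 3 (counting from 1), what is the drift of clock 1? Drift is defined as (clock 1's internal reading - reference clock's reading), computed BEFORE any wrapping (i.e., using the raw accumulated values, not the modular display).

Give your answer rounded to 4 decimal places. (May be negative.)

After op 1 sync(0): ref=0.0000 raw=[0.0000 0.0000]
After op 2 sync(1): ref=0.0000 raw=[0.0000 0.0000]
After op 3 tick(3): ref=3.0000 raw=[3.6000 3.6000]
Drift of clock 1 after op 3: 3.6000 - 3.0000 = 0.6000

Answer: 0.6000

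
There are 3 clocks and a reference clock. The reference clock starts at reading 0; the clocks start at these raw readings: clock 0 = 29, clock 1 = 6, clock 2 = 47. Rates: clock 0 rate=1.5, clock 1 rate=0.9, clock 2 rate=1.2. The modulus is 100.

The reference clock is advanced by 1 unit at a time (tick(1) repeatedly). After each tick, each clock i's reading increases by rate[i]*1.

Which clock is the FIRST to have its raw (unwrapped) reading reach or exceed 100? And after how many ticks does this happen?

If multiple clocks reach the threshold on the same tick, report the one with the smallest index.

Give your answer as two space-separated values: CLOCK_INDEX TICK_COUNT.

Answer: 2 45

Derivation:
clock 0: start=29, rate=1.5, needs 100-29 = 71; ticks = ceil(71/1.5) = ceil(47.3333) = 48; reading at tick 48 = 29 + 1.5*48 = 101.0000
clock 1: start=6, rate=0.9, needs 100-6 = 94; ticks = ceil(94/0.9) = ceil(104.4444) = 105; reading at tick 105 = 6 + 0.9*105 = 100.5000
clock 2: start=47, rate=1.2, needs 100-47 = 53; ticks = ceil(53/1.2) = ceil(44.1667) = 45; reading at tick 45 = 47 + 1.2*45 = 101.0000
Minimum tick count = 45; winners = [2]; smallest index = 2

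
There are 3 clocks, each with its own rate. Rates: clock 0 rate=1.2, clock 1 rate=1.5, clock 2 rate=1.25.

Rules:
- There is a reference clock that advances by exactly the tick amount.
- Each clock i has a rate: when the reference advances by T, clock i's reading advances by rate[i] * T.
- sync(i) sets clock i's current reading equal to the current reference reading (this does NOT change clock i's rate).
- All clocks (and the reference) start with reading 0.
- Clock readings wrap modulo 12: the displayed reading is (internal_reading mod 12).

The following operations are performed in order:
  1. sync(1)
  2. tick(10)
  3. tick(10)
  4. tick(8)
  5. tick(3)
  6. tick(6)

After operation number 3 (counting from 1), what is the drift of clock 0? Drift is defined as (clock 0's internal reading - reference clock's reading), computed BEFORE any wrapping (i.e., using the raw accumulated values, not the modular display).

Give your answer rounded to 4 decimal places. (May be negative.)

Answer: 4.0000

Derivation:
After op 1 sync(1): ref=0.0000 raw=[0.0000 0.0000 0.0000]
After op 2 tick(10): ref=10.0000 raw=[12.0000 15.0000 12.5000]
After op 3 tick(10): ref=20.0000 raw=[24.0000 30.0000 25.0000]
Drift of clock 0 after op 3: 24.0000 - 20.0000 = 4.0000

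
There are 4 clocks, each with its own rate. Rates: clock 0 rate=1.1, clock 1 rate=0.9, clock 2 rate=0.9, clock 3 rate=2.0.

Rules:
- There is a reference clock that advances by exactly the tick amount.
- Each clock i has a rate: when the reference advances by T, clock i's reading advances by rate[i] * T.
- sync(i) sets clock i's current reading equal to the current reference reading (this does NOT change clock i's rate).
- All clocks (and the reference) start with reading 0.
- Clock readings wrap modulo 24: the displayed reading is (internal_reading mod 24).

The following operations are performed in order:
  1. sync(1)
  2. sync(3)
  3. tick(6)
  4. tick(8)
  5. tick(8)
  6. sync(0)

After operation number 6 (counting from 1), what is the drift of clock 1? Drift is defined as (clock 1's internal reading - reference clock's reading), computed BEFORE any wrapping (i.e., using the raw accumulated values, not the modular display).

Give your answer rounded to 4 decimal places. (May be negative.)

Answer: -2.2000

Derivation:
After op 1 sync(1): ref=0.0000 raw=[0.0000 0.0000 0.0000 0.0000]
After op 2 sync(3): ref=0.0000 raw=[0.0000 0.0000 0.0000 0.0000]
After op 3 tick(6): ref=6.0000 raw=[6.6000 5.4000 5.4000 12.0000]
After op 4 tick(8): ref=14.0000 raw=[15.4000 12.6000 12.6000 28.0000]
After op 5 tick(8): ref=22.0000 raw=[24.2000 19.8000 19.8000 44.0000]
After op 6 sync(0): ref=22.0000 raw=[22.0000 19.8000 19.8000 44.0000]
Drift of clock 1 after op 6: 19.8000 - 22.0000 = -2.2000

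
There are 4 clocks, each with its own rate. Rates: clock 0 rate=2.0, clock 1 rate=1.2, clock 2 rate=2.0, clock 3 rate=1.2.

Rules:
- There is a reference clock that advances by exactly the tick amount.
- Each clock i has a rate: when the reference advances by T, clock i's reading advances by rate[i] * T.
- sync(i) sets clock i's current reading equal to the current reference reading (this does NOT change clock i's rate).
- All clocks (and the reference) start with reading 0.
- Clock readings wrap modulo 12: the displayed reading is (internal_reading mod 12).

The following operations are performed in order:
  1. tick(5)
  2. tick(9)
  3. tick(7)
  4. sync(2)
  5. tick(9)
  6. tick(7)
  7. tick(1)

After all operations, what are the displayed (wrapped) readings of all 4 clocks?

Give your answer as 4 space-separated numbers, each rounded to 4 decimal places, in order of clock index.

After op 1 tick(5): ref=5.0000 raw=[10.0000 6.0000 10.0000 6.0000]
After op 2 tick(9): ref=14.0000 raw=[28.0000 16.8000 28.0000 16.8000]
After op 3 tick(7): ref=21.0000 raw=[42.0000 25.2000 42.0000 25.2000]
After op 4 sync(2): ref=21.0000 raw=[42.0000 25.2000 21.0000 25.2000]
After op 5 tick(9): ref=30.0000 raw=[60.0000 36.0000 39.0000 36.0000]
After op 6 tick(7): ref=37.0000 raw=[74.0000 44.4000 53.0000 44.4000]
After op 7 tick(1): ref=38.0000 raw=[76.0000 45.6000 55.0000 45.6000]
Wrap final raw readings (mod 12): 76.0000 mod 12 = 4.0000; 45.6000 mod 12 = 9.6000; 55.0000 mod 12 = 7.0000; 45.6000 mod 12 = 9.6000

Answer: 4.0000 9.6000 7.0000 9.6000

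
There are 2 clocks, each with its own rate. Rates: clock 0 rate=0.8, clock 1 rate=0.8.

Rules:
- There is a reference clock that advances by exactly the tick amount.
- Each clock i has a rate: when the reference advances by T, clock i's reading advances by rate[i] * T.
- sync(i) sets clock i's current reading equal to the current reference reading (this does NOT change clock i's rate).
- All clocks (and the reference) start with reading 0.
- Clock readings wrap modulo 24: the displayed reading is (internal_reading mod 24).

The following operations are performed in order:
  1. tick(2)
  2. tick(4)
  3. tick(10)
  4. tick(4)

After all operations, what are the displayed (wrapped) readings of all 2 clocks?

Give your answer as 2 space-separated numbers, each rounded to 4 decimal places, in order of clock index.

Answer: 16.0000 16.0000

Derivation:
After op 1 tick(2): ref=2.0000 raw=[1.6000 1.6000]
After op 2 tick(4): ref=6.0000 raw=[4.8000 4.8000]
After op 3 tick(10): ref=16.0000 raw=[12.8000 12.8000]
After op 4 tick(4): ref=20.0000 raw=[16.0000 16.0000]
Wrap final raw readings (mod 24): 16.0000 mod 24 = 16.0000; 16.0000 mod 24 = 16.0000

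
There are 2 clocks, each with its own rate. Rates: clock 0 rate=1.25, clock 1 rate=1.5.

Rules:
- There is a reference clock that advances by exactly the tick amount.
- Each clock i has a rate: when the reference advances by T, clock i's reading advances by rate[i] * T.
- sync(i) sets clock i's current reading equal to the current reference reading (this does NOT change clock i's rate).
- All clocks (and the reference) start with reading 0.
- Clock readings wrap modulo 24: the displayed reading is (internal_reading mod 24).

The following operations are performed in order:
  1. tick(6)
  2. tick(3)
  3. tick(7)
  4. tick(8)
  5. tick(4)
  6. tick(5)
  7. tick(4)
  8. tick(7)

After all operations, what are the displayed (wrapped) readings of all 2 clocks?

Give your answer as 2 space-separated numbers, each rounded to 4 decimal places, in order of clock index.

Answer: 7.0000 18.0000

Derivation:
After op 1 tick(6): ref=6.0000 raw=[7.5000 9.0000]
After op 2 tick(3): ref=9.0000 raw=[11.2500 13.5000]
After op 3 tick(7): ref=16.0000 raw=[20.0000 24.0000]
After op 4 tick(8): ref=24.0000 raw=[30.0000 36.0000]
After op 5 tick(4): ref=28.0000 raw=[35.0000 42.0000]
After op 6 tick(5): ref=33.0000 raw=[41.2500 49.5000]
After op 7 tick(4): ref=37.0000 raw=[46.2500 55.5000]
After op 8 tick(7): ref=44.0000 raw=[55.0000 66.0000]
Wrap final raw readings (mod 24): 55.0000 mod 24 = 7.0000; 66.0000 mod 24 = 18.0000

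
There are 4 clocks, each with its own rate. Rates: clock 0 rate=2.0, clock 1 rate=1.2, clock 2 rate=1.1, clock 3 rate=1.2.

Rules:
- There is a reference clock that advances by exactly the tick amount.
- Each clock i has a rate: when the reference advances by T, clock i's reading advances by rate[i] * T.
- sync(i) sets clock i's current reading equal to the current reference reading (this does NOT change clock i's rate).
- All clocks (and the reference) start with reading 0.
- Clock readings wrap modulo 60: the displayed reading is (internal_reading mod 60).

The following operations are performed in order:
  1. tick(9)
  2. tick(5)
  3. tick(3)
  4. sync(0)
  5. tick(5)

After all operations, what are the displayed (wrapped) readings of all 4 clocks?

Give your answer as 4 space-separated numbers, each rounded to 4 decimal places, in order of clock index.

Answer: 27.0000 26.4000 24.2000 26.4000

Derivation:
After op 1 tick(9): ref=9.0000 raw=[18.0000 10.8000 9.9000 10.8000]
After op 2 tick(5): ref=14.0000 raw=[28.0000 16.8000 15.4000 16.8000]
After op 3 tick(3): ref=17.0000 raw=[34.0000 20.4000 18.7000 20.4000]
After op 4 sync(0): ref=17.0000 raw=[17.0000 20.4000 18.7000 20.4000]
After op 5 tick(5): ref=22.0000 raw=[27.0000 26.4000 24.2000 26.4000]
Wrap final raw readings (mod 60): 27.0000 mod 60 = 27.0000; 26.4000 mod 60 = 26.4000; 24.2000 mod 60 = 24.2000; 26.4000 mod 60 = 26.4000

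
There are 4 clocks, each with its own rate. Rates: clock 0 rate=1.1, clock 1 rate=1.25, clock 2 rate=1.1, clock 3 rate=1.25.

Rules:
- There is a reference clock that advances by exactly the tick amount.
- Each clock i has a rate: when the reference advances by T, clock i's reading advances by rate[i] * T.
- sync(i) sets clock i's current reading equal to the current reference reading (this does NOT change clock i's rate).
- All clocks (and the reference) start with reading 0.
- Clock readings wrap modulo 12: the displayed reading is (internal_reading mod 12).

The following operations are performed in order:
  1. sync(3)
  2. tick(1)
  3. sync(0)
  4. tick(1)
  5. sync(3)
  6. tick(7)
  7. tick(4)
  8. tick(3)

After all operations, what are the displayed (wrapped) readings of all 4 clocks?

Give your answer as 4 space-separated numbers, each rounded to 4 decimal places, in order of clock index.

Answer: 5.5000 8.0000 5.6000 7.5000

Derivation:
After op 1 sync(3): ref=0.0000 raw=[0.0000 0.0000 0.0000 0.0000]
After op 2 tick(1): ref=1.0000 raw=[1.1000 1.2500 1.1000 1.2500]
After op 3 sync(0): ref=1.0000 raw=[1.0000 1.2500 1.1000 1.2500]
After op 4 tick(1): ref=2.0000 raw=[2.1000 2.5000 2.2000 2.5000]
After op 5 sync(3): ref=2.0000 raw=[2.1000 2.5000 2.2000 2.0000]
After op 6 tick(7): ref=9.0000 raw=[9.8000 11.2500 9.9000 10.7500]
After op 7 tick(4): ref=13.0000 raw=[14.2000 16.2500 14.3000 15.7500]
After op 8 tick(3): ref=16.0000 raw=[17.5000 20.0000 17.6000 19.5000]
Wrap final raw readings (mod 12): 17.5000 mod 12 = 5.5000; 20.0000 mod 12 = 8.0000; 17.6000 mod 12 = 5.6000; 19.5000 mod 12 = 7.5000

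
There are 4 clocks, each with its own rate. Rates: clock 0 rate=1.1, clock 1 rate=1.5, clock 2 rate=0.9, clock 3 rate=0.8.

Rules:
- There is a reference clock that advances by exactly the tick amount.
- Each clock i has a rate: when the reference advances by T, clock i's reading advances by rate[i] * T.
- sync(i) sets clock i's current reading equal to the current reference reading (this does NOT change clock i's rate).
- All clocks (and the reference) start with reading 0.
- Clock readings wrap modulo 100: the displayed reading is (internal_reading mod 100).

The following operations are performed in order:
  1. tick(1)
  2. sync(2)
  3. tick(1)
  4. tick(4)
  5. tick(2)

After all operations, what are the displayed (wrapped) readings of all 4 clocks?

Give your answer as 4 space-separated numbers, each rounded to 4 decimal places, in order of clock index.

After op 1 tick(1): ref=1.0000 raw=[1.1000 1.5000 0.9000 0.8000]
After op 2 sync(2): ref=1.0000 raw=[1.1000 1.5000 1.0000 0.8000]
After op 3 tick(1): ref=2.0000 raw=[2.2000 3.0000 1.9000 1.6000]
After op 4 tick(4): ref=6.0000 raw=[6.6000 9.0000 5.5000 4.8000]
After op 5 tick(2): ref=8.0000 raw=[8.8000 12.0000 7.3000 6.4000]
Wrap final raw readings (mod 100): 8.8000 mod 100 = 8.8000; 12.0000 mod 100 = 12.0000; 7.3000 mod 100 = 7.3000; 6.4000 mod 100 = 6.4000

Answer: 8.8000 12.0000 7.3000 6.4000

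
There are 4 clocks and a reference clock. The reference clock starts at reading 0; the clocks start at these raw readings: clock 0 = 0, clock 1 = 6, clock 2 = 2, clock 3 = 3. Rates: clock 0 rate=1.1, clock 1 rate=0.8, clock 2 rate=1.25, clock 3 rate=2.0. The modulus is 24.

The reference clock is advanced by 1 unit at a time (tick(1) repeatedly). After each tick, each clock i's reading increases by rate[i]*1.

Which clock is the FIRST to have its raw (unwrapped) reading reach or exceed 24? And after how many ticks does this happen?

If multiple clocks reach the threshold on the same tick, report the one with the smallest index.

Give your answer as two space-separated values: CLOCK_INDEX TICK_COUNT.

Answer: 3 11

Derivation:
clock 0: start=0, rate=1.1, needs 24-0 = 24; ticks = ceil(24/1.1) = ceil(21.8182) = 22; reading at tick 22 = 0 + 1.1*22 = 24.2000
clock 1: start=6, rate=0.8, needs 24-6 = 18; ticks = ceil(18/0.8) = ceil(22.5000) = 23; reading at tick 23 = 6 + 0.8*23 = 24.4000
clock 2: start=2, rate=1.25, needs 24-2 = 22; ticks = ceil(22/1.25) = ceil(17.6000) = 18; reading at tick 18 = 2 + 1.25*18 = 24.5000
clock 3: start=3, rate=2.0, needs 24-3 = 21; ticks = ceil(21/2.0) = ceil(10.5000) = 11; reading at tick 11 = 3 + 2.0*11 = 25.0000
Minimum tick count = 11; winners = [3]; smallest index = 3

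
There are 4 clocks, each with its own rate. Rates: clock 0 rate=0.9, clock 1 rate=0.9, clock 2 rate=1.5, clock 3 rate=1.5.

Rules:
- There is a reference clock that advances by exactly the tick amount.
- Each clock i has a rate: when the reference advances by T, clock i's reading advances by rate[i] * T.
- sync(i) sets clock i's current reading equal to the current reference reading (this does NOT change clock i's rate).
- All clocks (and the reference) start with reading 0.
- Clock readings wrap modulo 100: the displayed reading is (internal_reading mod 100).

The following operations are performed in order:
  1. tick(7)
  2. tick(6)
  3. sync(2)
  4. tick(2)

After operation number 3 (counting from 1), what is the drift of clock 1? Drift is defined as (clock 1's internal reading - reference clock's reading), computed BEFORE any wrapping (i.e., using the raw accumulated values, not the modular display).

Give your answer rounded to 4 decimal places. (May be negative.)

After op 1 tick(7): ref=7.0000 raw=[6.3000 6.3000 10.5000 10.5000]
After op 2 tick(6): ref=13.0000 raw=[11.7000 11.7000 19.5000 19.5000]
After op 3 sync(2): ref=13.0000 raw=[11.7000 11.7000 13.0000 19.5000]
Drift of clock 1 after op 3: 11.7000 - 13.0000 = -1.3000

Answer: -1.3000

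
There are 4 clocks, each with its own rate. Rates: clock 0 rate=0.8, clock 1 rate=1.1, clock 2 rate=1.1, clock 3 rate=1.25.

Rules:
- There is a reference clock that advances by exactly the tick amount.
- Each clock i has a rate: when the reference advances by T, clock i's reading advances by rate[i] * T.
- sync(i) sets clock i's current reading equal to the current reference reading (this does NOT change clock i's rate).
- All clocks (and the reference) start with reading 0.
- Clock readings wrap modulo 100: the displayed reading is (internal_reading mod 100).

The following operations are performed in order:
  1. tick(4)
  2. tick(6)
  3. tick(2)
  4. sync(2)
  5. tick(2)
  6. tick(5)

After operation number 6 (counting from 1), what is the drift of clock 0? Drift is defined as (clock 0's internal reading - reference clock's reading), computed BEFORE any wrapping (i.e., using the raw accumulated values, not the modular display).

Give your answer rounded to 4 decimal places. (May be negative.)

After op 1 tick(4): ref=4.0000 raw=[3.2000 4.4000 4.4000 5.0000]
After op 2 tick(6): ref=10.0000 raw=[8.0000 11.0000 11.0000 12.5000]
After op 3 tick(2): ref=12.0000 raw=[9.6000 13.2000 13.2000 15.0000]
After op 4 sync(2): ref=12.0000 raw=[9.6000 13.2000 12.0000 15.0000]
After op 5 tick(2): ref=14.0000 raw=[11.2000 15.4000 14.2000 17.5000]
After op 6 tick(5): ref=19.0000 raw=[15.2000 20.9000 19.7000 23.7500]
Drift of clock 0 after op 6: 15.2000 - 19.0000 = -3.8000

Answer: -3.8000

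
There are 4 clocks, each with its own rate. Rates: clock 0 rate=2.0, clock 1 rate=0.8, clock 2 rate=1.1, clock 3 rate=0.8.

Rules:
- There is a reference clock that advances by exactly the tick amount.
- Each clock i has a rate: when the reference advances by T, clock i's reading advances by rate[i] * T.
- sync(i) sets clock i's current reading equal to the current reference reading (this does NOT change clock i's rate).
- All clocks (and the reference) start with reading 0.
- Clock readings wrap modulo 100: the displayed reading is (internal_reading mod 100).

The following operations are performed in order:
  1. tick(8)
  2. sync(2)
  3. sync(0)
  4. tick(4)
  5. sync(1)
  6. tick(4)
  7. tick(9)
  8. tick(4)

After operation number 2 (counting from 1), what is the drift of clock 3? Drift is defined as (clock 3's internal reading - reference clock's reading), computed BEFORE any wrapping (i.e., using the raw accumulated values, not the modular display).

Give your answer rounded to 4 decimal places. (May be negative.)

After op 1 tick(8): ref=8.0000 raw=[16.0000 6.4000 8.8000 6.4000]
After op 2 sync(2): ref=8.0000 raw=[16.0000 6.4000 8.0000 6.4000]
Drift of clock 3 after op 2: 6.4000 - 8.0000 = -1.6000

Answer: -1.6000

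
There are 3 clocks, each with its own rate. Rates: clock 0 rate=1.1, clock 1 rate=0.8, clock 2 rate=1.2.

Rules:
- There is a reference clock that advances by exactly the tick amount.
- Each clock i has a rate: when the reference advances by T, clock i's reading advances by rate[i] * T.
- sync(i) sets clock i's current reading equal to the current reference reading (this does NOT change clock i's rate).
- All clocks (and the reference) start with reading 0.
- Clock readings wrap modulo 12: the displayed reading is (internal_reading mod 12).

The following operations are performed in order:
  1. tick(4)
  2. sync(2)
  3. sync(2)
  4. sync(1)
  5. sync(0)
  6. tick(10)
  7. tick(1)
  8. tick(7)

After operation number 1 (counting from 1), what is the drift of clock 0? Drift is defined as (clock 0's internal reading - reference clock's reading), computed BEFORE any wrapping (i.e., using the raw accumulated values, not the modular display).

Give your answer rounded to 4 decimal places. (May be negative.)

After op 1 tick(4): ref=4.0000 raw=[4.4000 3.2000 4.8000]
Drift of clock 0 after op 1: 4.4000 - 4.0000 = 0.4000

Answer: 0.4000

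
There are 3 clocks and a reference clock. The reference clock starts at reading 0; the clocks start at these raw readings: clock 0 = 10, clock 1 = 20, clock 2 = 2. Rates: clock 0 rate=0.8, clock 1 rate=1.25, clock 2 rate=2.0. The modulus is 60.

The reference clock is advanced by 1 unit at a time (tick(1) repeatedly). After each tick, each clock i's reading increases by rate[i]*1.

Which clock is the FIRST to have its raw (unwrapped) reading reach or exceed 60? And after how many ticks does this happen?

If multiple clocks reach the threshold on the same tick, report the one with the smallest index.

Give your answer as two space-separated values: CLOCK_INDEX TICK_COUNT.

Answer: 2 29

Derivation:
clock 0: start=10, rate=0.8, needs 60-10 = 50; ticks = ceil(50/0.8) = ceil(62.5000) = 63; reading at tick 63 = 10 + 0.8*63 = 60.4000
clock 1: start=20, rate=1.25, needs 60-20 = 40; ticks = ceil(40/1.25) = ceil(32.0000) = 32; reading at tick 32 = 20 + 1.25*32 = 60.0000
clock 2: start=2, rate=2.0, needs 60-2 = 58; ticks = ceil(58/2.0) = ceil(29.0000) = 29; reading at tick 29 = 2 + 2.0*29 = 60.0000
Minimum tick count = 29; winners = [2]; smallest index = 2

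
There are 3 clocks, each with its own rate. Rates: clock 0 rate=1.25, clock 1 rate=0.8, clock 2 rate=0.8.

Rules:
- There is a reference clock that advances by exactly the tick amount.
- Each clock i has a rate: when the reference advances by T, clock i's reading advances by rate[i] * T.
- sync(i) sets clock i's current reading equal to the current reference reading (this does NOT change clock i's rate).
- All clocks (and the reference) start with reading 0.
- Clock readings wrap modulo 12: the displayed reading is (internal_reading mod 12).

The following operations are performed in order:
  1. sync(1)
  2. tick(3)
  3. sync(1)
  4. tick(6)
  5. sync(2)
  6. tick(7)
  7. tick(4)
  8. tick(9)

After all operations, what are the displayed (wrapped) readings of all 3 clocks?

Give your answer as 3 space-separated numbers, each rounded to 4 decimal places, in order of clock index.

After op 1 sync(1): ref=0.0000 raw=[0.0000 0.0000 0.0000]
After op 2 tick(3): ref=3.0000 raw=[3.7500 2.4000 2.4000]
After op 3 sync(1): ref=3.0000 raw=[3.7500 3.0000 2.4000]
After op 4 tick(6): ref=9.0000 raw=[11.2500 7.8000 7.2000]
After op 5 sync(2): ref=9.0000 raw=[11.2500 7.8000 9.0000]
After op 6 tick(7): ref=16.0000 raw=[20.0000 13.4000 14.6000]
After op 7 tick(4): ref=20.0000 raw=[25.0000 16.6000 17.8000]
After op 8 tick(9): ref=29.0000 raw=[36.2500 23.8000 25.0000]
Wrap final raw readings (mod 12): 36.2500 mod 12 = 0.2500; 23.8000 mod 12 = 11.8000; 25.0000 mod 12 = 1.0000

Answer: 0.2500 11.8000 1.0000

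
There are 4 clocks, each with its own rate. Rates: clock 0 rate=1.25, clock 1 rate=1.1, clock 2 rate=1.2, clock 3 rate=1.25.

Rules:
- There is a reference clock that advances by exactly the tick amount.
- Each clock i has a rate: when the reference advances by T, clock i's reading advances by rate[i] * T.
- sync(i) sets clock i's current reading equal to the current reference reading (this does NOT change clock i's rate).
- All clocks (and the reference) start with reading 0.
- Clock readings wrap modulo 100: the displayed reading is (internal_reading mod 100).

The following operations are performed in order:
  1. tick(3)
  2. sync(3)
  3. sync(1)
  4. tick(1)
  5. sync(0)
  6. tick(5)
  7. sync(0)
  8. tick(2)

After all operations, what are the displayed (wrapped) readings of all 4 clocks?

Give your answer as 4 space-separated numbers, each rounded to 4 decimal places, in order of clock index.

Answer: 11.5000 11.8000 13.2000 13.0000

Derivation:
After op 1 tick(3): ref=3.0000 raw=[3.7500 3.3000 3.6000 3.7500]
After op 2 sync(3): ref=3.0000 raw=[3.7500 3.3000 3.6000 3.0000]
After op 3 sync(1): ref=3.0000 raw=[3.7500 3.0000 3.6000 3.0000]
After op 4 tick(1): ref=4.0000 raw=[5.0000 4.1000 4.8000 4.2500]
After op 5 sync(0): ref=4.0000 raw=[4.0000 4.1000 4.8000 4.2500]
After op 6 tick(5): ref=9.0000 raw=[10.2500 9.6000 10.8000 10.5000]
After op 7 sync(0): ref=9.0000 raw=[9.0000 9.6000 10.8000 10.5000]
After op 8 tick(2): ref=11.0000 raw=[11.5000 11.8000 13.2000 13.0000]
Wrap final raw readings (mod 100): 11.5000 mod 100 = 11.5000; 11.8000 mod 100 = 11.8000; 13.2000 mod 100 = 13.2000; 13.0000 mod 100 = 13.0000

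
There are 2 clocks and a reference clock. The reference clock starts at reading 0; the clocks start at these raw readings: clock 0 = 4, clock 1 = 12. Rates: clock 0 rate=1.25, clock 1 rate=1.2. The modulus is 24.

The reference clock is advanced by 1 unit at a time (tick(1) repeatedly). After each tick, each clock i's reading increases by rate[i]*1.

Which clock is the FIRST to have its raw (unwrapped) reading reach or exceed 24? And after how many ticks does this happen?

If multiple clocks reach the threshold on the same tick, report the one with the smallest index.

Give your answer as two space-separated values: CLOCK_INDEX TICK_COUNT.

Answer: 1 10

Derivation:
clock 0: start=4, rate=1.25, needs 24-4 = 20; ticks = ceil(20/1.25) = ceil(16.0000) = 16; reading at tick 16 = 4 + 1.25*16 = 24.0000
clock 1: start=12, rate=1.2, needs 24-12 = 12; ticks = ceil(12/1.2) = ceil(10.0000) = 10; reading at tick 10 = 12 + 1.2*10 = 24.0000
Minimum tick count = 10; winners = [1]; smallest index = 1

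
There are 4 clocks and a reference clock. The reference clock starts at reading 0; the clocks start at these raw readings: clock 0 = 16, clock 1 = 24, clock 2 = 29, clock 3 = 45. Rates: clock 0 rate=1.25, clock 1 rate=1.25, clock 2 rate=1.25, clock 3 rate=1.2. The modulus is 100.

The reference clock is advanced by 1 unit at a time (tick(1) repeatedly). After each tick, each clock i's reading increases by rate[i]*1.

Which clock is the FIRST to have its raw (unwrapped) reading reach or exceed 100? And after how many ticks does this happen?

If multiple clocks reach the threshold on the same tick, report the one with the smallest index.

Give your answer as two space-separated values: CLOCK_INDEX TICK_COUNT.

clock 0: start=16, rate=1.25, needs 100-16 = 84; ticks = ceil(84/1.25) = ceil(67.2000) = 68; reading at tick 68 = 16 + 1.25*68 = 101.0000
clock 1: start=24, rate=1.25, needs 100-24 = 76; ticks = ceil(76/1.25) = ceil(60.8000) = 61; reading at tick 61 = 24 + 1.25*61 = 100.2500
clock 2: start=29, rate=1.25, needs 100-29 = 71; ticks = ceil(71/1.25) = ceil(56.8000) = 57; reading at tick 57 = 29 + 1.25*57 = 100.2500
clock 3: start=45, rate=1.2, needs 100-45 = 55; ticks = ceil(55/1.2) = ceil(45.8333) = 46; reading at tick 46 = 45 + 1.2*46 = 100.2000
Minimum tick count = 46; winners = [3]; smallest index = 3

Answer: 3 46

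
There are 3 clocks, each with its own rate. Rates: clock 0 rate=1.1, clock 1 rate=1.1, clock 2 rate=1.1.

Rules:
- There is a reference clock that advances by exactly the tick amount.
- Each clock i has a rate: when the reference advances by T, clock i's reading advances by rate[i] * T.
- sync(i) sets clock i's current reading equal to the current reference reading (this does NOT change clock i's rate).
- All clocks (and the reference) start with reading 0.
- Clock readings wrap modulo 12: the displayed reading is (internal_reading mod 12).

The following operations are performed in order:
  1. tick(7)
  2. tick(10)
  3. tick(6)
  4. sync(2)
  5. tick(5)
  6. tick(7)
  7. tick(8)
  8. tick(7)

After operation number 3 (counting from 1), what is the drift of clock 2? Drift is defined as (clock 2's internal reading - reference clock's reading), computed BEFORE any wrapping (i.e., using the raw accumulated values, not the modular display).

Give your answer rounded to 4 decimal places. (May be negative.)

After op 1 tick(7): ref=7.0000 raw=[7.7000 7.7000 7.7000]
After op 2 tick(10): ref=17.0000 raw=[18.7000 18.7000 18.7000]
After op 3 tick(6): ref=23.0000 raw=[25.3000 25.3000 25.3000]
Drift of clock 2 after op 3: 25.3000 - 23.0000 = 2.3000

Answer: 2.3000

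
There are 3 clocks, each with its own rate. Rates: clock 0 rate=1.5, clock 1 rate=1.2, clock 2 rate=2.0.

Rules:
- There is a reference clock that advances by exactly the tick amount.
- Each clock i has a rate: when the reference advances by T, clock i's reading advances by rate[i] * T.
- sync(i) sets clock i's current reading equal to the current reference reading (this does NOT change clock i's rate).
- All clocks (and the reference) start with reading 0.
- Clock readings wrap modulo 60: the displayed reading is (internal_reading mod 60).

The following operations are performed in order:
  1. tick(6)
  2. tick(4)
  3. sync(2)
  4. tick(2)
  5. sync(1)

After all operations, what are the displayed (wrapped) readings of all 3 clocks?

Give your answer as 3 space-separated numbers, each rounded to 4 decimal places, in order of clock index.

After op 1 tick(6): ref=6.0000 raw=[9.0000 7.2000 12.0000]
After op 2 tick(4): ref=10.0000 raw=[15.0000 12.0000 20.0000]
After op 3 sync(2): ref=10.0000 raw=[15.0000 12.0000 10.0000]
After op 4 tick(2): ref=12.0000 raw=[18.0000 14.4000 14.0000]
After op 5 sync(1): ref=12.0000 raw=[18.0000 12.0000 14.0000]
Wrap final raw readings (mod 60): 18.0000 mod 60 = 18.0000; 12.0000 mod 60 = 12.0000; 14.0000 mod 60 = 14.0000

Answer: 18.0000 12.0000 14.0000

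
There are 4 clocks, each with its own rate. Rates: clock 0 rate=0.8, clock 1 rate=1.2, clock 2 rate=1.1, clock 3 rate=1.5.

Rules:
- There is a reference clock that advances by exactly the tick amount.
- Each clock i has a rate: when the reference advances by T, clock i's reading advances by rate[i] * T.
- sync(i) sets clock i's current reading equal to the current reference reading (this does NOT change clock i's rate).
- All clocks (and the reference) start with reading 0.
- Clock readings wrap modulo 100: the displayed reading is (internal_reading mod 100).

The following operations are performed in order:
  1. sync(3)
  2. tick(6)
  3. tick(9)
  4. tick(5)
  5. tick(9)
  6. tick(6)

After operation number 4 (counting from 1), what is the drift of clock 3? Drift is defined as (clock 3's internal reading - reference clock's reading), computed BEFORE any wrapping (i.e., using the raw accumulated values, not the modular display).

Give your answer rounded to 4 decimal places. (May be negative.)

Answer: 10.0000

Derivation:
After op 1 sync(3): ref=0.0000 raw=[0.0000 0.0000 0.0000 0.0000]
After op 2 tick(6): ref=6.0000 raw=[4.8000 7.2000 6.6000 9.0000]
After op 3 tick(9): ref=15.0000 raw=[12.0000 18.0000 16.5000 22.5000]
After op 4 tick(5): ref=20.0000 raw=[16.0000 24.0000 22.0000 30.0000]
Drift of clock 3 after op 4: 30.0000 - 20.0000 = 10.0000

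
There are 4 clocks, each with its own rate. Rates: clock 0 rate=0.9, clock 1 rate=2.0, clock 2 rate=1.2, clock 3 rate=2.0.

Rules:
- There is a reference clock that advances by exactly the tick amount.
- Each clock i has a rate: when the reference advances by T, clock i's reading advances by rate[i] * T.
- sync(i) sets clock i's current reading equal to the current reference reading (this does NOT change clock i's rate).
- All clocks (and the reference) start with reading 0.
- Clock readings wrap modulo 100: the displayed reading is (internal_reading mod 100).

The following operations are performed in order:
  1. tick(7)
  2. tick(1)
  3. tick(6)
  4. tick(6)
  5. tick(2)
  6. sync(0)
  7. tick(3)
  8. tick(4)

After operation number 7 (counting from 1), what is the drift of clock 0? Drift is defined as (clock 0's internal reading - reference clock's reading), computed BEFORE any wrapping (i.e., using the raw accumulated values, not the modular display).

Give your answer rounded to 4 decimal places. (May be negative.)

Answer: -0.3000

Derivation:
After op 1 tick(7): ref=7.0000 raw=[6.3000 14.0000 8.4000 14.0000]
After op 2 tick(1): ref=8.0000 raw=[7.2000 16.0000 9.6000 16.0000]
After op 3 tick(6): ref=14.0000 raw=[12.6000 28.0000 16.8000 28.0000]
After op 4 tick(6): ref=20.0000 raw=[18.0000 40.0000 24.0000 40.0000]
After op 5 tick(2): ref=22.0000 raw=[19.8000 44.0000 26.4000 44.0000]
After op 6 sync(0): ref=22.0000 raw=[22.0000 44.0000 26.4000 44.0000]
After op 7 tick(3): ref=25.0000 raw=[24.7000 50.0000 30.0000 50.0000]
Drift of clock 0 after op 7: 24.7000 - 25.0000 = -0.3000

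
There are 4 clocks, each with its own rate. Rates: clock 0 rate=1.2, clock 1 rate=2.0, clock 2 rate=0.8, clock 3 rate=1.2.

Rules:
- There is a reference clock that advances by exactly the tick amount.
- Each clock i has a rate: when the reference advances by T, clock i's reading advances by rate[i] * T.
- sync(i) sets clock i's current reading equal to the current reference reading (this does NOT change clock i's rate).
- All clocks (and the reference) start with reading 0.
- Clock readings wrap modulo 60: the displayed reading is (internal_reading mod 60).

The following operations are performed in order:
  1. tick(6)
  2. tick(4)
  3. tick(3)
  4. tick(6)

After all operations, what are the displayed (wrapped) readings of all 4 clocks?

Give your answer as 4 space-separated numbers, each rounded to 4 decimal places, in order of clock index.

After op 1 tick(6): ref=6.0000 raw=[7.2000 12.0000 4.8000 7.2000]
After op 2 tick(4): ref=10.0000 raw=[12.0000 20.0000 8.0000 12.0000]
After op 3 tick(3): ref=13.0000 raw=[15.6000 26.0000 10.4000 15.6000]
After op 4 tick(6): ref=19.0000 raw=[22.8000 38.0000 15.2000 22.8000]
Wrap final raw readings (mod 60): 22.8000 mod 60 = 22.8000; 38.0000 mod 60 = 38.0000; 15.2000 mod 60 = 15.2000; 22.8000 mod 60 = 22.8000

Answer: 22.8000 38.0000 15.2000 22.8000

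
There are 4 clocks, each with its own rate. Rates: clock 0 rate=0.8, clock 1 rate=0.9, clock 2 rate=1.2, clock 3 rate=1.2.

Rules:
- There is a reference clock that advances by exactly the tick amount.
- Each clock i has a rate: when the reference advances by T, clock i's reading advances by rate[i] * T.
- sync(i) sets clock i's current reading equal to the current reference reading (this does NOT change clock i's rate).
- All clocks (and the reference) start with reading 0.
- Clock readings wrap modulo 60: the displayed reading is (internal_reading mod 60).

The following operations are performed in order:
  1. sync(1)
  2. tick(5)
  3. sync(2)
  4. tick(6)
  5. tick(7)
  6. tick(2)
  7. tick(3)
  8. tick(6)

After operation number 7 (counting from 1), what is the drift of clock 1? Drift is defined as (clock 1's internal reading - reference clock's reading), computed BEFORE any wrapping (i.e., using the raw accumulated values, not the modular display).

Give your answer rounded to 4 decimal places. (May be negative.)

After op 1 sync(1): ref=0.0000 raw=[0.0000 0.0000 0.0000 0.0000]
After op 2 tick(5): ref=5.0000 raw=[4.0000 4.5000 6.0000 6.0000]
After op 3 sync(2): ref=5.0000 raw=[4.0000 4.5000 5.0000 6.0000]
After op 4 tick(6): ref=11.0000 raw=[8.8000 9.9000 12.2000 13.2000]
After op 5 tick(7): ref=18.0000 raw=[14.4000 16.2000 20.6000 21.6000]
After op 6 tick(2): ref=20.0000 raw=[16.0000 18.0000 23.0000 24.0000]
After op 7 tick(3): ref=23.0000 raw=[18.4000 20.7000 26.6000 27.6000]
Drift of clock 1 after op 7: 20.7000 - 23.0000 = -2.3000

Answer: -2.3000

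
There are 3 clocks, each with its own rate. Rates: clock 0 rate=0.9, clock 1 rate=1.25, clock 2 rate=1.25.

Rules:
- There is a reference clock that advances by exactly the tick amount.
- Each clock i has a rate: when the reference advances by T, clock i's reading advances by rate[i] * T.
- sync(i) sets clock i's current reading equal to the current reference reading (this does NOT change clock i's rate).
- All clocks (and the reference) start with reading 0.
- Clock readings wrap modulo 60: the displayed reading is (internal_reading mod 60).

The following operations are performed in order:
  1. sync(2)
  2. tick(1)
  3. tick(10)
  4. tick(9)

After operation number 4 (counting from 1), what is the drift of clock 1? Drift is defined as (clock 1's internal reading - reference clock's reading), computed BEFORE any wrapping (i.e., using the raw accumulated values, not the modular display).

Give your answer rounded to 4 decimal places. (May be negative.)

After op 1 sync(2): ref=0.0000 raw=[0.0000 0.0000 0.0000]
After op 2 tick(1): ref=1.0000 raw=[0.9000 1.2500 1.2500]
After op 3 tick(10): ref=11.0000 raw=[9.9000 13.7500 13.7500]
After op 4 tick(9): ref=20.0000 raw=[18.0000 25.0000 25.0000]
Drift of clock 1 after op 4: 25.0000 - 20.0000 = 5.0000

Answer: 5.0000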